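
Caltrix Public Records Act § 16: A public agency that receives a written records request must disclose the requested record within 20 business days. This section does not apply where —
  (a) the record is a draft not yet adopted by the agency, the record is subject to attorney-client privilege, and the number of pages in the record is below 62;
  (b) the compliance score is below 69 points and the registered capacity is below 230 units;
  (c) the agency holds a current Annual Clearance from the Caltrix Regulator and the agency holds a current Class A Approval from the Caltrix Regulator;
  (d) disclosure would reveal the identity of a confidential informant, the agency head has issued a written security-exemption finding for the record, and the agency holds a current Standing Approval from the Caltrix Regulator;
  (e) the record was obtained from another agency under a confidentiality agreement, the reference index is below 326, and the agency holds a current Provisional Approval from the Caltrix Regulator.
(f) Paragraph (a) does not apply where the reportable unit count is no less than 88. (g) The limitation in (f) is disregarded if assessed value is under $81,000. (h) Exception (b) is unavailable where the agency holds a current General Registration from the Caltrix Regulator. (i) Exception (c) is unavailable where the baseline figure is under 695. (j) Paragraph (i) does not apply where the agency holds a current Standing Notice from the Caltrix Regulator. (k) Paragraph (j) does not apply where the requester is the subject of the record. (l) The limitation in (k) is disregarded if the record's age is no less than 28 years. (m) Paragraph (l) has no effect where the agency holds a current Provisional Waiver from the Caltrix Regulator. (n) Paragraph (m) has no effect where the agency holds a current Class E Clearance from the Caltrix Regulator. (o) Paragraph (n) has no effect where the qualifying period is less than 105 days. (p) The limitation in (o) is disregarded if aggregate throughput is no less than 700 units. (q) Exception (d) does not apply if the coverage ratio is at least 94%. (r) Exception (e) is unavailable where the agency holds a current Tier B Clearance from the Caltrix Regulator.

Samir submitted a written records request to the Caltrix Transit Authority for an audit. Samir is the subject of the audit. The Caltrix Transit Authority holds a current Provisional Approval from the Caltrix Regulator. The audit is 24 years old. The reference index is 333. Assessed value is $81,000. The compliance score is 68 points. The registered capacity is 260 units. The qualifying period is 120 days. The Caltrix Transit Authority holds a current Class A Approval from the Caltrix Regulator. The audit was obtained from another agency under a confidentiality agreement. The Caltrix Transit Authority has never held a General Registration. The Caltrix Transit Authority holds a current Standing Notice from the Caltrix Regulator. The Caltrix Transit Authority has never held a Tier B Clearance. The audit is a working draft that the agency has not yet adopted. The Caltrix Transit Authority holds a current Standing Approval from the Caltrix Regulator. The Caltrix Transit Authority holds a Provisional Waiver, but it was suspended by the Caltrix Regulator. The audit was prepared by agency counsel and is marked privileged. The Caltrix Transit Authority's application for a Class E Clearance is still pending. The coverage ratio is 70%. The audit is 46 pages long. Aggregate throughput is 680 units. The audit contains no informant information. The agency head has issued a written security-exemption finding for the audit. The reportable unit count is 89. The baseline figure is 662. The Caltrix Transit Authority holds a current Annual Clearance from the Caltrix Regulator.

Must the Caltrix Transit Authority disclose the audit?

Yes — the Caltrix Transit Authority must disclose the audit.

All of (a)'s requirements are met (the audit is an unadopted draft; the audit is privileged; the number of pages in the record is 46, below the 62 limit). But applying paragraphs (f)–(g): (f) applies — the reportable unit count is 89, meeting the 88 threshold. (g), which would lift (f), does not operate here — assessed value is $81,000, not under $81,000. Exception (a) does not apply.
Exception (b) requires that the registered capacity is below 230 units; but the registered capacity is 260 units, not below 230 units, so (b) is unavailable.
All of (c)'s requirements are met (a current Annual Clearance is held; a current Class A Approval is held). Turning to paragraphs (i)–(p): (i) is triggered — the baseline figure is 662, under the 695 limit. (j) would limit (i) — a current Standing Notice is held — but (k) sets (j) aside: (k) operates against (j): Samir is the subject of the audit. (l) does not operate here (the record's age is 24 years, short of 28 years), so (k) stands. (c) is therefore removed.
Exception (d) fails — the audit contains no informant information.
Exception (e) does not apply: the reference index is 333, not below 326.
No exception applies. The general rule governs.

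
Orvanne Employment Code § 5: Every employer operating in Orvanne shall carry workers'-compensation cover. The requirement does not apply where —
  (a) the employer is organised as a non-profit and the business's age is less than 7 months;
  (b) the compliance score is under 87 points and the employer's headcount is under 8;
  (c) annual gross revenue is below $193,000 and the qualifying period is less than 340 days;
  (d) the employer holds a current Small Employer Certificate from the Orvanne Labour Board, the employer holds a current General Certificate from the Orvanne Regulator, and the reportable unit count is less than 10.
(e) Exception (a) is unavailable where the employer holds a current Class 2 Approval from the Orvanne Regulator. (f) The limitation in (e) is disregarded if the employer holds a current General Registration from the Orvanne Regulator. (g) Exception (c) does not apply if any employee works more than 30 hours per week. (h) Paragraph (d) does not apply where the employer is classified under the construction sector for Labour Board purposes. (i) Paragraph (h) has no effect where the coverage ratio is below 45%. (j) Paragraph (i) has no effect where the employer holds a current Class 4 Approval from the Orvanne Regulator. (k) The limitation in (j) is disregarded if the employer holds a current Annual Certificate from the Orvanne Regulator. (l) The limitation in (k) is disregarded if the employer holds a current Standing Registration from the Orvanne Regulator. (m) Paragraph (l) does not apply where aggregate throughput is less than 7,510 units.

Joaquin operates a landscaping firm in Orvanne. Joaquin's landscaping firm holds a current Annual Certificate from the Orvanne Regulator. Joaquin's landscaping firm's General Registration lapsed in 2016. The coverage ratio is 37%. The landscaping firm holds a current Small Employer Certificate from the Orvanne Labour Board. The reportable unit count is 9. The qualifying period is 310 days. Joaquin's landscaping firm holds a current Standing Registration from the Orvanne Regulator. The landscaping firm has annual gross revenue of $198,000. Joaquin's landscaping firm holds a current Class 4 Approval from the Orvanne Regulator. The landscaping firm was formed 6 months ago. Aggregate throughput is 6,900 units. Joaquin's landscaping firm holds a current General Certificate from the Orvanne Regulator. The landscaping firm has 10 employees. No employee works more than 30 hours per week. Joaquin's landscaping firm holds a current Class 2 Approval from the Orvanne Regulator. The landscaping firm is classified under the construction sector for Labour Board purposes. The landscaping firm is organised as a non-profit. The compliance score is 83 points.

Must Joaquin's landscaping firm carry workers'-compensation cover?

All of (a)'s requirements are met (the employer is a non-profit; the business's age is 6 months, less than the 7 months limit). But: (e) is triggered — a current Class 2 Approval is held. (f) is not engaged (the General Registration is not current), so (e) stands. So (a) is unavailable.
Exception (b) requires that the employer's headcount is under 8; but the employer's headcount is 10, not under 8, so (b) is unavailable.
Exception (c) does not apply: annual gross revenue is $198,000, not below $193,000.
Exception (d): a current Small Employer Certificate is held; a current General Certificate is held; the reportable unit count is 9, less than the 10 limit — every condition holds. As to paragraphs (h)–(m): (h) would limit (d) — the landscaping firm is classified under the construction sector — but (i) sets (h) aside: (i) operates against (h): the coverage ratio is 37%, below the 45% limit. (j) is triggered (a current Class 4 Approval is held), but is displaced by (k): (k) is engaged — a current Annual Certificate is held. (l) is triggered (a current Standing Registration is held), but is itself disapplied by (m): (m) applies — aggregate throughput is 6,900 units, less than the 7,510 units limit. Exception (d) stands.

No — exception (d) applies; Joaquin's landscaping firm is not required to carry workers'-compensation cover.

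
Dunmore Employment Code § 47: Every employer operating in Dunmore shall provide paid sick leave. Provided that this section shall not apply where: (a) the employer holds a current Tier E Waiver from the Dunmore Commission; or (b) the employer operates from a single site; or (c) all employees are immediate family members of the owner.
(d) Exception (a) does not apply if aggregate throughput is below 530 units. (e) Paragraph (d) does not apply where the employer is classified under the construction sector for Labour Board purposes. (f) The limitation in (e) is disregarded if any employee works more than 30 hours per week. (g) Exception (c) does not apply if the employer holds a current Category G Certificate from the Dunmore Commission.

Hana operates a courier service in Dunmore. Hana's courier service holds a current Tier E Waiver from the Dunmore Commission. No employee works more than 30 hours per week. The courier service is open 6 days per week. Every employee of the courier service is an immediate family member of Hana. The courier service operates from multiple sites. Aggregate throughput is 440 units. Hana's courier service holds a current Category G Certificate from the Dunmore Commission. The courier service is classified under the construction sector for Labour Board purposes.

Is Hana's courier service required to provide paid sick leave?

No — exception (a) applies; Hana's courier service is not required to provide paid sick leave.

All of (a)'s requirements are met (a current Tier E Waiver is held). Considering the limiting provisions: (d) applies (aggregate throughput is 440 units, below the 530 units limit), but yields to (e): (e) is engaged — the courier service is classified under the construction sector. (f), which would lift (e), is inapplicable — no employee exceeds 30 hours/week. (a) remains available.
Exception (b) requires that the employer operates from a single site; but the employer operates from multiple sites, so (b) is unavailable.
Exception (c): every employee is an immediate family member — every condition holds. But applying paragraph (g): (g) operates against (c): a current Category G Certificate is held. Exception (c) does not apply.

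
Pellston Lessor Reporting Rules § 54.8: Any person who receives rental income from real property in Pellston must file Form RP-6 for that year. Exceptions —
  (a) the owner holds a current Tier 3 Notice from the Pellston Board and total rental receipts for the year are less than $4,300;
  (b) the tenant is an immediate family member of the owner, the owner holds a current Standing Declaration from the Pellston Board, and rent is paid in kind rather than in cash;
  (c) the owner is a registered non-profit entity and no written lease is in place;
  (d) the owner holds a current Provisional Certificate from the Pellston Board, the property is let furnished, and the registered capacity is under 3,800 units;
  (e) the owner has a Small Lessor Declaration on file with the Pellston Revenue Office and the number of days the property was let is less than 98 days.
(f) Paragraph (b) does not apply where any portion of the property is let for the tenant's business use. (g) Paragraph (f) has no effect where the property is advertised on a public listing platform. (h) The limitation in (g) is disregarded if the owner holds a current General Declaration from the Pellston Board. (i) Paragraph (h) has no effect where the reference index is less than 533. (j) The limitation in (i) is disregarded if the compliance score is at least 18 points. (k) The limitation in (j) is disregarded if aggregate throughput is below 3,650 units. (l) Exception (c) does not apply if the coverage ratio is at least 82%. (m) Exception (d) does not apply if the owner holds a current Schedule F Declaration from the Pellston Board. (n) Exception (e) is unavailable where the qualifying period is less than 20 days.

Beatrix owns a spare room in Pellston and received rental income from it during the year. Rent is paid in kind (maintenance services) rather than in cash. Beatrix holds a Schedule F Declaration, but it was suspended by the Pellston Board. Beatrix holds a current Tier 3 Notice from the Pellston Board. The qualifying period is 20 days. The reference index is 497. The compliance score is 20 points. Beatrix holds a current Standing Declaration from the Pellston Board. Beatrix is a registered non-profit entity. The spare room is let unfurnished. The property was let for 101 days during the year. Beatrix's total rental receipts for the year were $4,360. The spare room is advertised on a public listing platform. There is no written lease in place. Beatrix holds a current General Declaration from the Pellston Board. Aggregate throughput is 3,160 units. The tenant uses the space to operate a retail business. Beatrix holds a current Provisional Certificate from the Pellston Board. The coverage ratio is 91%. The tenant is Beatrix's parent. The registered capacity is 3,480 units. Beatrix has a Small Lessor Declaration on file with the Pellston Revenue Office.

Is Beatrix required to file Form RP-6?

No — exception (b) applies; Beatrix is not required to file Form RP-6.

Exception (a) requires that total rental receipts for the year are less than $4,300; but total rental receipts for the year are $4,360, not less than $4,300, so (a) is unavailable.
Exception (b) is satisfied on its face — the tenant is an immediate family member; a current Standing Declaration is held; rent is paid in kind. As to paragraphs (f)–(k): (f) would limit (b) — the space is let for business use — but (g) sets (f) aside: (g) operates against (f): the property is publicly advertised. (h) would limit (g) — a current General Declaration is held — but (i) sets (h) aside: (i) is engaged — the reference index is 497, less than the 533 limit. (j) would limit (i) — the compliance score is 20 points, meeting the 18 points threshold — but (k) sets (j) aside: (k) operates against (j): aggregate throughput is 3,160 units, below the 3,650 units limit. So (b) applies.
Exception (c)'s conditions are all satisfied: Beatrix is a registered non-profit; there is no written lease. However, paragraph (l) must be considered: (l) operates against (c): the coverage ratio is 91%, meeting the 82% threshold. So (c) is unavailable.
Exception (d) fails — the property is let unfurnished.
Exception (e) does not apply: the number of days the property was let is 101 days, not less than 98 days.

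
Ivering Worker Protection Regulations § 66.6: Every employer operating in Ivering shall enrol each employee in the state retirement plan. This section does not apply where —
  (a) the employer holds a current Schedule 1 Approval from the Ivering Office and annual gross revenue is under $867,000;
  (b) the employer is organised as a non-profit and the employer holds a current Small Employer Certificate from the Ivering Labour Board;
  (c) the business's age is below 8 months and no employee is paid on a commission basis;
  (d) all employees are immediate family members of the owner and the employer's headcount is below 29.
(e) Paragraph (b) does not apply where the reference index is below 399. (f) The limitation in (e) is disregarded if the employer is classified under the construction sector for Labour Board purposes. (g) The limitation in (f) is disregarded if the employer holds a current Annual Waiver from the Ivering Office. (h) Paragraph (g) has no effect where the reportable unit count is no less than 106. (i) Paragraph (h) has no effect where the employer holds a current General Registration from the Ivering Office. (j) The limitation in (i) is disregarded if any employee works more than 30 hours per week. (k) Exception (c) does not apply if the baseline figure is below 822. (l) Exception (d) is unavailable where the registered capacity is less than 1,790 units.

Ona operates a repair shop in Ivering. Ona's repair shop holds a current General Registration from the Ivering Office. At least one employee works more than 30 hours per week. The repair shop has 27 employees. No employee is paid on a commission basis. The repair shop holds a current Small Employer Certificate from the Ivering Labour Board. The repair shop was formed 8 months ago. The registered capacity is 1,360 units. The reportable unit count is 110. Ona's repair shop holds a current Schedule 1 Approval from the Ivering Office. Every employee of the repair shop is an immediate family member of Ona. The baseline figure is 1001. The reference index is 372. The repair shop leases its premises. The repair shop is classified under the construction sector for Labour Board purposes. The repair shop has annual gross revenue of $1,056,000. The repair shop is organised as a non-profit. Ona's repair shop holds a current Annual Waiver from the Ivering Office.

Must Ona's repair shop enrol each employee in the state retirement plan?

No — exception (b) applies; Ona's repair shop is not required to enrol each employee in the state retirement plan.

Exception (a) requires that annual gross revenue is under $867,000; but annual gross revenue is $1,056,000, not under $867,000, so (a) is unavailable.
All of (b)'s requirements are met (the employer is a non-profit; a current Small Employer Certificate is held). As to paragraphs (e)–(j): (e) would limit (b) — the reference index is 372, below the 399 limit — but (f) sets (e) aside: (f) operates against (e): the repair shop is classified under the construction sector. (g) operates (a current Annual Waiver is held), but is set aside by (h): (h) operates — the reportable unit count is 110, meeting the 106 threshold. (i) would limit (h) — a current General Registration is held — but (j) sets (i) aside: (j) operates against (i): at least one employee exceeds 30 hours/week. (b) remains available.
Exception (c) does not apply: the business's age is 8 months, not below 8 months.
Exception (d)'s conditions are all satisfied: every employee is an immediate family member; the employer's headcount is 27, below the 29 limit. But: (l) operates — the registered capacity is 1,360 units, less than the 1,790 units limit. (d) is therefore removed.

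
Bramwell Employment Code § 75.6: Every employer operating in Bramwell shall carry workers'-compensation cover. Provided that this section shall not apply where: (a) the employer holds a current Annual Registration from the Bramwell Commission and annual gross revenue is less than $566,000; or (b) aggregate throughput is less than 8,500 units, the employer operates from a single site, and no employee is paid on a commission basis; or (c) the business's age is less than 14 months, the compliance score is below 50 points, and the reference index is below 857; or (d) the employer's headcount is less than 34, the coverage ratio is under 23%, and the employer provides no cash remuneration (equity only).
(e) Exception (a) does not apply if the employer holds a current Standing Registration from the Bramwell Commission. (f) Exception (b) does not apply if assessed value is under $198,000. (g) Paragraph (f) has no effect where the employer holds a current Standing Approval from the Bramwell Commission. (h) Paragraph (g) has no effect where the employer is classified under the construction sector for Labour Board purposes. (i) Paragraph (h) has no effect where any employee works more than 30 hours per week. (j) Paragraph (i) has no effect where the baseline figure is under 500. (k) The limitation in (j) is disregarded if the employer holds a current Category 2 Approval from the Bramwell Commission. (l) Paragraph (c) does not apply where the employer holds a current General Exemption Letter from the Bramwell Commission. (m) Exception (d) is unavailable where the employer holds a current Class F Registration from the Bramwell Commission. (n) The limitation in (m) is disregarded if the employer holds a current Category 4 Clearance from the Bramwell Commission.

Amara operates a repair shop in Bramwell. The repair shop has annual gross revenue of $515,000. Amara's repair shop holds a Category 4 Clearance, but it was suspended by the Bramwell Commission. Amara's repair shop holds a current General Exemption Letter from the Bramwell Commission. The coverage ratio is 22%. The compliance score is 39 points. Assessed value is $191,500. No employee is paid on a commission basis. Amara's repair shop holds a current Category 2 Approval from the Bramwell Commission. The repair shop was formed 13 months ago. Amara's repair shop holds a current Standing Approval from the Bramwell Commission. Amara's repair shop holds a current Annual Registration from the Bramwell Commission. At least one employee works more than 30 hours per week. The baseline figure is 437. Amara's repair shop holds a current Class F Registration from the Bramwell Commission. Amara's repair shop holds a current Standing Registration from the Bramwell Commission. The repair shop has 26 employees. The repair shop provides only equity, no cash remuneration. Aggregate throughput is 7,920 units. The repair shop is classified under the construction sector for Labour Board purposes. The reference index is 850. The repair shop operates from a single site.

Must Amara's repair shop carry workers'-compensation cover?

Exception (a) is satisfied on its face — a current Annual Registration is held; annual gross revenue is $515,000, less than the $566,000 limit. But: (e) operates against (a): a current Standing Registration is held. Exception (a) does not apply.
All of (b)'s requirements are met (aggregate throughput is 7,920 units, less than the 8,500 units limit; the employer operates from a single site; no employee is paid on commission). Applying paragraphs (f)–(k): (f) is triggered (assessed value is $191,500, under the $198,000 limit), but is displaced by (g): (g) operates against (f): a current Standing Approval is held. (h) would limit (g) — the repair shop is classified under the construction sector — but (i) sets (h) aside: (i) applies — at least one employee exceeds 30 hours/week. (j) would limit (i) — the baseline figure is 437, under the 500 limit — but (k) sets (j) aside: (k) is triggered — a current Category 2 Approval is held. (b) remains available.
All of (c)'s requirements are met (the business's age is 13 months, less than the 14 months limit; the compliance score is 39 points, below the 50 points limit; the reference index is 850, below the 857 limit). But: (l) applies — a current General Exemption Letter is held. Exception (c) does not apply.
All of (d)'s requirements are met (the employer's headcount is 26, less than the 34 limit; the coverage ratio is 22%, under the 23% limit; remuneration is equity-only). But: (m) operates — a current Class F Registration is held. (n) does not operate here (there is no Category 4 Clearance in force), so (m) stands. So (d) is unavailable.

No — exception (b) applies; Amara's repair shop is not required to carry workers'-compensation cover.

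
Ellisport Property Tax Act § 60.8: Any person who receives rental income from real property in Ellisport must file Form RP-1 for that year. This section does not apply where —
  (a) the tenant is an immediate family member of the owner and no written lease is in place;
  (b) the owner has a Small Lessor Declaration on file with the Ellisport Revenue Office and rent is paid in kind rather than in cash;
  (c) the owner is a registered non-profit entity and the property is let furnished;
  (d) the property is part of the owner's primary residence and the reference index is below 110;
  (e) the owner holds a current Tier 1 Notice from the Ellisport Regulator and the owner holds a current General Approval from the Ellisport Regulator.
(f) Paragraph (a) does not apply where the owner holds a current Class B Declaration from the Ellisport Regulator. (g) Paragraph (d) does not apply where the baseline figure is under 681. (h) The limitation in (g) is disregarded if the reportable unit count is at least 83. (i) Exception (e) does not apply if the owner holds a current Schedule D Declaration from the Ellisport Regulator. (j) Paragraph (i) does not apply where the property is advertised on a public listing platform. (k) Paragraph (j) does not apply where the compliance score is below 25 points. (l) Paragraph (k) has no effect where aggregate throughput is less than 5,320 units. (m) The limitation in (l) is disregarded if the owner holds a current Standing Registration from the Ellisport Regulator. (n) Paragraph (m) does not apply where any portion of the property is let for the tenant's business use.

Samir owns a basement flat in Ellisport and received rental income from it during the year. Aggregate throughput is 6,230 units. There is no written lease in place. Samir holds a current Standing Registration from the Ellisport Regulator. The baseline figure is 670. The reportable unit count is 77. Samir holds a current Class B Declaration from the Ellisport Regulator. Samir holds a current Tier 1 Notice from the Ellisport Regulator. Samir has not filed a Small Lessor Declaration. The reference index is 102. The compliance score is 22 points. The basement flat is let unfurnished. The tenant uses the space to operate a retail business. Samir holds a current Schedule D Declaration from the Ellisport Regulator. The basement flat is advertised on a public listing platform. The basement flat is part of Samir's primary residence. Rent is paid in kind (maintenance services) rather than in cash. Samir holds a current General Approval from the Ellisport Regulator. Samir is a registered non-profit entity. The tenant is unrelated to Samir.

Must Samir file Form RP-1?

Exception (a) requires that the tenant is an immediate family member of the owner; but the tenant is unrelated to the owner, so (a) is unavailable.
Exception (b) requires that the owner has a Small Lessor Declaration on file with the Ellisport Revenue Office; but no Small Lessor Declaration is on file, so (b) is unavailable.
Exception (c) requires that the property is let furnished; but the property is let unfurnished, so (c) is unavailable.
Exception (d)'s conditions are all satisfied: the basement flat is part of the primary residence; the reference index is 102, below the 110 limit. Turning to paragraphs (g)–(h): (g) is triggered — the baseline figure is 670, under the 681 limit. (h) is not engaged (the reportable unit count is 77, short of 83), so (g) stands. So (d) is unavailable.
All of (e)'s requirements are met (a current Tier 1 Notice is held; a current General Approval is held). But applying paragraphs (i)–(n): (i) operates against (e): a current Schedule D Declaration is held. (j) would limit (i) — the property is publicly advertised — but (k) sets (j) aside: (k) operates against (j): the compliance score is 22 points, below the 25 points limit. (l) is inapplicable (aggregate throughput is 6,230 units, not less than 5,320 units), so (k) stands. (e) is therefore removed.
Every exception is unavailable, so the rule governs.

Yes — Samir must file Form RP-1.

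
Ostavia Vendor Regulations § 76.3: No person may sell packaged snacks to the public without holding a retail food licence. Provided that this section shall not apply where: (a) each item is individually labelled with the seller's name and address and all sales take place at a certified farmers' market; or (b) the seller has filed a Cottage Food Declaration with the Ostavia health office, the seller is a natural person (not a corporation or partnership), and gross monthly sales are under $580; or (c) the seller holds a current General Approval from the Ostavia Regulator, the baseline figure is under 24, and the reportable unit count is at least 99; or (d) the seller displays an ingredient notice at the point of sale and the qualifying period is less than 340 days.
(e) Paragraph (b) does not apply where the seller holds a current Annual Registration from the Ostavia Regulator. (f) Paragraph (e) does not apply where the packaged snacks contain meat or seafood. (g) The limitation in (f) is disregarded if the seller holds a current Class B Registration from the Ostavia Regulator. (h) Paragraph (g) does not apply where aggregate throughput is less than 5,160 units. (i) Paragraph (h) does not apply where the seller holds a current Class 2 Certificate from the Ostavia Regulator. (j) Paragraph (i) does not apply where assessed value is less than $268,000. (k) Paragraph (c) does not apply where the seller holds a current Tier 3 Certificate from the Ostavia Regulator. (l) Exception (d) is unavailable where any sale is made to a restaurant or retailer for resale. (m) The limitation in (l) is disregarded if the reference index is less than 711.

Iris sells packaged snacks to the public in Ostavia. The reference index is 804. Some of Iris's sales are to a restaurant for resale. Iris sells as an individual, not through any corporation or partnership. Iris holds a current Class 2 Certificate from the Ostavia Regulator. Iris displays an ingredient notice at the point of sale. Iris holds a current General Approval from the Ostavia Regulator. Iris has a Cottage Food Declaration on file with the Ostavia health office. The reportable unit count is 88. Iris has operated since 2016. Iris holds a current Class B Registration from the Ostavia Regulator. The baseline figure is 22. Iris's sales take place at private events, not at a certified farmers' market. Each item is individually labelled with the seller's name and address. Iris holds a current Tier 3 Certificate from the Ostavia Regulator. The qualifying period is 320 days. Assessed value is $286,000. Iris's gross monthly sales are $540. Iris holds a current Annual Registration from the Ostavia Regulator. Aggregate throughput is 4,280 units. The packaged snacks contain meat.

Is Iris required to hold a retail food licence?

Exception (a) fails — sales are at private events, not a certified farmers' market.
All of (b)'s requirements are met (a Cottage Food Declaration is on file; the seller is a natural person; gross monthly sales are $540, under the $580 limit). But applying paragraphs (e)–(j): (e) is triggered — a current Annual Registration is held. (f) is triggered (the packaged snacks contain meat), but is overridden by (g): (g) applies — a current Class B Registration is held. (h) would limit (g) — aggregate throughput is 4,280 units, less than the 5,160 units limit — but (i) sets (h) aside: (i) operates against (h): a current Class 2 Certificate is held. (j), which would lift (i), is not triggered — assessed value is $286,000, not less than $268,000. Exception (b) does not apply.
Exception (c) does not apply: the reportable unit count is 88, short of 99.
Exception (d)'s conditions are all satisfied: an ingredient notice is displayed; the qualifying period is 320 days, less than the 340 days limit. Turning to paragraphs (l)–(m): (l) operates against (d): some sales are to a restaurant for resale. (m), which would lift (l), is not triggered — the reference index is 804, not less than 711. So (d) is unavailable.
No exception is made out. Iris falls within the general rule.

Yes — Iris must hold a retail food licence.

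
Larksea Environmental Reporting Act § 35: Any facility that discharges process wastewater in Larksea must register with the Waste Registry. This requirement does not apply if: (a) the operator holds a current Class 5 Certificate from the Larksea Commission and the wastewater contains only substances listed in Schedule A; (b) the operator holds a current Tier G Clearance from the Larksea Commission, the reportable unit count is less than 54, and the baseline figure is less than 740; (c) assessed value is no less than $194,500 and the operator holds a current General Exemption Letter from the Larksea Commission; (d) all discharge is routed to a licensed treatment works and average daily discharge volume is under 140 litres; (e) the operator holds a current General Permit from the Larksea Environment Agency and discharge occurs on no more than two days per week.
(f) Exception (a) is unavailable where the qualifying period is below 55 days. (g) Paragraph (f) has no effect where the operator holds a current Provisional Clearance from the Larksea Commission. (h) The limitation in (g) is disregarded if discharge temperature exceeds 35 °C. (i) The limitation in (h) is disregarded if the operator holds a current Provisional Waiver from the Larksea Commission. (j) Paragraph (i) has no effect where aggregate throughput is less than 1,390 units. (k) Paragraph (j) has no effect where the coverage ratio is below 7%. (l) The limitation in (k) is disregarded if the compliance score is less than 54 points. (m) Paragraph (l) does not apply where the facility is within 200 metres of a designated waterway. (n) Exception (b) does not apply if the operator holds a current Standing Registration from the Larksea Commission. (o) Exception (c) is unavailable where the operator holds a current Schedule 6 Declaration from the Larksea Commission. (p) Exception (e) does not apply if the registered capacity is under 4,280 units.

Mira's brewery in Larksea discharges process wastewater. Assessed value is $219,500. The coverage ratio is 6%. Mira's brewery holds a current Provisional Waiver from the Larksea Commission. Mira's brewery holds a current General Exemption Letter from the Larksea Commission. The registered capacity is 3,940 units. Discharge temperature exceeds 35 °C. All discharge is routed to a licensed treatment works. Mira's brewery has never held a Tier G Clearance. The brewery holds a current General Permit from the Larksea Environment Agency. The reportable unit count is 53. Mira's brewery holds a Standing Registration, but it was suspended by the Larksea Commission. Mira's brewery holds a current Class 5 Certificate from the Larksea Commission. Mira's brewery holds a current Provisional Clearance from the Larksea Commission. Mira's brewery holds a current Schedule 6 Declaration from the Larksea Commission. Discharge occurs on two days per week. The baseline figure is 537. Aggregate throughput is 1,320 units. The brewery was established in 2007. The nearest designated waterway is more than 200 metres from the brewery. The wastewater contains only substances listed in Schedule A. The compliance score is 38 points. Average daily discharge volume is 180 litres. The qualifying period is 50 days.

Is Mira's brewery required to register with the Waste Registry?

Yes — Mira's brewery must register with the Waste Registry.

Exception (a) is satisfied on its face — a current Class 5 Certificate is held; the wastewater is Schedule-A-only. However, paragraphs (f)–(m) must be considered: (f) is engaged — the qualifying period is 50 days, below the 55 days limit. (g) is triggered (a current Provisional Clearance is held), but is overridden by (h): (h) operates against (g): discharge temperature exceeds 35 °C. (i) operates (a current Provisional Waiver is held), but is set aside by (j): (j) applies — aggregate throughput is 1,320 units, less than the 1,390 units limit. (k) would limit (j) — the coverage ratio is 6%, below the 7% limit — but (l) sets (k) aside: (l) is engaged — the compliance score is 38 points, less than the 54 points limit. (m), which would lift (l), is not triggered — the brewery is more than 200 m from any designated waterway. So (a) is unavailable.
Exception (b) does not apply: no current Tier G Clearance is held.
All of (c)'s requirements are met (assessed value is $219,500, meeting the $194,500 threshold; a current General Exemption Letter is held). But: (o) operates against (c): a current Schedule 6 Declaration is held. So (c) is unavailable.
Exception (d) fails — average daily discharge volume is 180 litres, not under 140 litres.
Exception (e)'s conditions are all satisfied: a current General Permit is held; discharge occurs on no more than two days per week. But applying paragraph (p): (p) operates against (e): the registered capacity is 3,940 units, under the 4,280 units limit. So (e) is unavailable.
Every exception is unavailable, so the rule governs.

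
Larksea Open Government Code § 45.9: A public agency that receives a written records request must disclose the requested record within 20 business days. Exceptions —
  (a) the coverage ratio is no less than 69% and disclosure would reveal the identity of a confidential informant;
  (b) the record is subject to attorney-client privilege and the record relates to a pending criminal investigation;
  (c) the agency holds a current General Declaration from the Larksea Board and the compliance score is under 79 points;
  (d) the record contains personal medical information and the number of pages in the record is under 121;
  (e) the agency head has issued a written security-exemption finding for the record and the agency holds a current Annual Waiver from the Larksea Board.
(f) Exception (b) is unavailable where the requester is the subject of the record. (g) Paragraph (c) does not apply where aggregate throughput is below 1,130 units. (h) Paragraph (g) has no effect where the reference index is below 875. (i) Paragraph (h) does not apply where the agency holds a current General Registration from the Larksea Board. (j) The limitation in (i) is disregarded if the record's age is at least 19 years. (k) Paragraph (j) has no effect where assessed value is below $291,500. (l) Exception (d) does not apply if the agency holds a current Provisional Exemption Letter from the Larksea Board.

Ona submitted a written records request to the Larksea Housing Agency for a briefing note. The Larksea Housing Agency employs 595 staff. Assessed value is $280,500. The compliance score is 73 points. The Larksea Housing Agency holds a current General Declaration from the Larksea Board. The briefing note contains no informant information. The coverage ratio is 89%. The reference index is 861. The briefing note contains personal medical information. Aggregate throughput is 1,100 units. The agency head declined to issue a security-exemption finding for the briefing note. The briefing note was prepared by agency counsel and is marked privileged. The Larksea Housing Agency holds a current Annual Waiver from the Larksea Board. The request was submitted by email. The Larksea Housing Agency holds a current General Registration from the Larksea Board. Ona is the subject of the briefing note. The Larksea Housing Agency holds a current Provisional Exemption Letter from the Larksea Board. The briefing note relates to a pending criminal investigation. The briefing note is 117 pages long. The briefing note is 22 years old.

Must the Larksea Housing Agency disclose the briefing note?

Exception (a) fails — the briefing note contains no informant information.
Exception (b)'s conditions are all satisfied: the briefing note is privileged; the briefing note relates to a pending investigation. But: (f) operates against (b): Ona is the subject of the briefing note. Exception (b) does not apply.
Exception (c)'s conditions are all satisfied: a current General Declaration is held; the compliance score is 73 points, under the 79 points limit. But: (g) operates against (c): aggregate throughput is 1,100 units, below the 1,130 units limit. (h) would limit (g) — the reference index is 861, below the 875 limit — but (i) sets (h) aside: (i) operates against (h): a current General Registration is held. (j) applies (the record's age is 22 years, meeting the 19 years threshold), but is itself disapplied by (k): (k) operates against (j): assessed value is $280,500, below the $291,500 limit. Exception (c) does not apply.
Exception (d): the briefing note contains personal medical information; the number of pages in the record is 117, under the 121 limit — every condition holds. Turning to paragraph (l): (l) operates against (d): a current Provisional Exemption Letter is held. Exception (d) does not apply.
Exception (e) does not apply: the agency head declined to issue a security-exemption finding.
No exception is made out. the Larksea Housing Agency falls within the general rule.

Yes — the Larksea Housing Agency must disclose the briefing note.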